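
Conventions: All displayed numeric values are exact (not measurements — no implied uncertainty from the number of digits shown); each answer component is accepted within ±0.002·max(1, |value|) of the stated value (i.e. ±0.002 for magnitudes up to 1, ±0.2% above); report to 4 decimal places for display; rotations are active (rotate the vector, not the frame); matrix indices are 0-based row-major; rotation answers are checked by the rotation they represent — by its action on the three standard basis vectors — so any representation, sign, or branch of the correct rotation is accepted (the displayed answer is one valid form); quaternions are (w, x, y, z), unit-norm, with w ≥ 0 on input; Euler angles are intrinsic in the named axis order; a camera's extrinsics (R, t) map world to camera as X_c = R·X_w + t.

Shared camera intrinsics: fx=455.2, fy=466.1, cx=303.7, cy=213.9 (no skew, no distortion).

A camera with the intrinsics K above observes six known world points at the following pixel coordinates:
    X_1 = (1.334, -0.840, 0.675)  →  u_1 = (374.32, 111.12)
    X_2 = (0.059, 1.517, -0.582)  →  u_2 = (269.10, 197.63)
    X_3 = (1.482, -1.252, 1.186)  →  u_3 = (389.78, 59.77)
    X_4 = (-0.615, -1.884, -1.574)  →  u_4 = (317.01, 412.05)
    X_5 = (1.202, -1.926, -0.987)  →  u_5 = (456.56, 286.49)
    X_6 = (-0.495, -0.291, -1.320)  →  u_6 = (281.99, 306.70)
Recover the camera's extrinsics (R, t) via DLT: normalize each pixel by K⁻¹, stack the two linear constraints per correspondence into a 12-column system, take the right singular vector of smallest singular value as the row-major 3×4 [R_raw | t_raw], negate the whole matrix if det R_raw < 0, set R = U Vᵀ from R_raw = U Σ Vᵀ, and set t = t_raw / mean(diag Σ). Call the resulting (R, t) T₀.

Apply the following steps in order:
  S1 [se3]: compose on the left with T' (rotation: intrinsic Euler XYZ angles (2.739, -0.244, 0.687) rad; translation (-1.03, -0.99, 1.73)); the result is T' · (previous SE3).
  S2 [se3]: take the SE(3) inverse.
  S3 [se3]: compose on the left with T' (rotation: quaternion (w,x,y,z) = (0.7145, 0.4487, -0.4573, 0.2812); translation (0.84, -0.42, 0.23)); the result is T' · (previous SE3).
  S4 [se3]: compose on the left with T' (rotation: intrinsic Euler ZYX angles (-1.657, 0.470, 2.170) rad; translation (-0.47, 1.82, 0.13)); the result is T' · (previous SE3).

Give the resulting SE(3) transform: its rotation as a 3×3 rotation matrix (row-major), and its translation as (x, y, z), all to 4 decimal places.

rotation (matrix) = ((-0.4344, 0.6199, 0.6535), (0.0131, 0.7297, -0.6836), (-0.9006, -0.2884, -0.3251)), translation = (2.4680, 0.9087, -4.9972)

source (pnp_recover): camera pose = R=[0.8892 -0.2765 -0.3645; -0.4445 -0.3340 -0.8312; 0.1081 0.9011 -0.4199], t=(-0.4100, -0.2101, 5.8095)
after S1 (compose_se3): R=[0.9146 -0.2196 0.3395; -0.3355 0.0565 0.9403; -0.2257 -0.9740 -0.0220], t=(-2.6118, -2.7927, -3.5814)
after S2 (invert_se3): R=[0.9146 -0.3355 -0.2257; -0.2196 0.0565 -0.9740; 0.3395 0.9403 -0.0220], t=(0.6435, -3.9040, 3.4339)
after S3 (compose_se3): R=[0.4296 -0.5652 0.7043; -0.4093 -0.8171 -0.4060; 0.8049 -0.1138 -0.5823], t=(2.9060, -5.2250, -0.0711)
after S4 (compose_se3): R=[-0.4344 0.6199 0.6535; 0.0131 0.7297 -0.6836; -0.9006 -0.2884 -0.3251], t=(2.4680, 0.9087, -4.9972)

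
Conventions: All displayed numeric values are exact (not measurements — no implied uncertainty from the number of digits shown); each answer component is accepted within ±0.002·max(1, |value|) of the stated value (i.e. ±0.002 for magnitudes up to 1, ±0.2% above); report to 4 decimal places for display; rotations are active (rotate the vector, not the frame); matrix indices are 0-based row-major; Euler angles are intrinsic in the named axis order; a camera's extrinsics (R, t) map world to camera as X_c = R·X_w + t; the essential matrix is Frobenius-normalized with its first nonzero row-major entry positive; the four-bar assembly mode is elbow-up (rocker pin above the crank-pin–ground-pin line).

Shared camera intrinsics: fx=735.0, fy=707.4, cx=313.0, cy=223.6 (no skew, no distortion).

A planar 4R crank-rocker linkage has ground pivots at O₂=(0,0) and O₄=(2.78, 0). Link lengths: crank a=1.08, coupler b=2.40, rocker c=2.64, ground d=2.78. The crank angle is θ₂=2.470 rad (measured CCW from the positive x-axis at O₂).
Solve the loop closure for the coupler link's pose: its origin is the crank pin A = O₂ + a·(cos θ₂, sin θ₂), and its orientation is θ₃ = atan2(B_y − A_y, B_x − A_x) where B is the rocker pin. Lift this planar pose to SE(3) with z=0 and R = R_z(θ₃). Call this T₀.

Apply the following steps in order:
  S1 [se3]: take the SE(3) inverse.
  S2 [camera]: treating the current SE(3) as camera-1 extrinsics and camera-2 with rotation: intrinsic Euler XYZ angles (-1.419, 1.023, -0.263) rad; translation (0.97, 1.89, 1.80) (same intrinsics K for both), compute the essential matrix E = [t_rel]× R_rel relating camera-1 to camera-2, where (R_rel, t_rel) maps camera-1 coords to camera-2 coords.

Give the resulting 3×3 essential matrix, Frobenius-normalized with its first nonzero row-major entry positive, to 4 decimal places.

source (fourbar_fk): coupler pose = R=[0.8183 -0.5748 0.0000; 0.5748 0.8183 0.0000; 0.0000 0.0000 1.0000], t=(-0.8455, 0.6720, 0.0000)
after S1 (invert_se3): R=[0.8183 0.5748 0.0000; -0.5748 0.8183 0.0000; 0.0000 0.0000 1.0000], t=(0.3056, -1.0359, 0.0000)
after S2 (essential): [0.1046 0.6762 0.0812; -0.1981 -0.0948 -0.2058; 0.4308 -0.1825 0.4645]

matrix = [0.1046 0.6762 0.0812; -0.1981 -0.0948 -0.2058; 0.4308 -0.1825 0.4645]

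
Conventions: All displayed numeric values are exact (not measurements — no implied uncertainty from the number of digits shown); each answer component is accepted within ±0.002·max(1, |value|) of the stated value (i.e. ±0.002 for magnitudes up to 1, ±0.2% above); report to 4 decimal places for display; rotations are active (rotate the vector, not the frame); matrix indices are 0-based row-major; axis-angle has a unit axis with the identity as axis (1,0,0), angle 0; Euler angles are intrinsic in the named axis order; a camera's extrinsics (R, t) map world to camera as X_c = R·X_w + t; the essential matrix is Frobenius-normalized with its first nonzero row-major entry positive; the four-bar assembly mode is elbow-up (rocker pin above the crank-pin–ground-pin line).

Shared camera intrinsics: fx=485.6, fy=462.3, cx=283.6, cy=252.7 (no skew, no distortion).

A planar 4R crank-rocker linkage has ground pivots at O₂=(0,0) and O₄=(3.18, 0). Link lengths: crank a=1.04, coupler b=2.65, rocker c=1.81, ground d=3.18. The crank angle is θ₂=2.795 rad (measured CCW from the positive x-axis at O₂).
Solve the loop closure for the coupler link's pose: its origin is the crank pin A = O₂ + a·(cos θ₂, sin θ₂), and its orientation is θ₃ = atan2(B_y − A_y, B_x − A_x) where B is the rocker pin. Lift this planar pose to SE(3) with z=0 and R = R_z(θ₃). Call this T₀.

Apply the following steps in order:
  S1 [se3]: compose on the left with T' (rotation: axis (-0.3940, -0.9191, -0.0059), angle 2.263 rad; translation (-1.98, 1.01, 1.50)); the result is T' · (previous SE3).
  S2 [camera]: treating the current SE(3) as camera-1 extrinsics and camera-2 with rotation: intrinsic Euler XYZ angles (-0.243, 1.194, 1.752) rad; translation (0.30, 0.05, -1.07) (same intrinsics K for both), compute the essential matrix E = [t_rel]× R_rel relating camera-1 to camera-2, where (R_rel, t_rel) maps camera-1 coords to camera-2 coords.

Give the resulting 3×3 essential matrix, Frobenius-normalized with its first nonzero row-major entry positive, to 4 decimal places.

matrix = [0.2983 0.1946 -0.5397; -0.3135 -0.1728 0.0846; 0.4498 0.2105 0.4471]

source (fourbar_fk): coupler pose = R=[0.9780 -0.2088 0.0000; 0.2088 0.9780 0.0000; 0.0000 0.0000 1.0000], t=(-0.9782, 0.3533, 0.0000)
after S1 (compose_se3): R=[-0.2507 0.6648 -0.7037; 0.7314 0.6063 0.3122; 0.6342 -0.4365 -0.6382], t=(-1.3933, 0.6976, 0.7002)
after S2 (essential): [0.2983 0.1946 -0.5397; -0.3135 -0.1728 0.0846; 0.4498 0.2105 0.4471]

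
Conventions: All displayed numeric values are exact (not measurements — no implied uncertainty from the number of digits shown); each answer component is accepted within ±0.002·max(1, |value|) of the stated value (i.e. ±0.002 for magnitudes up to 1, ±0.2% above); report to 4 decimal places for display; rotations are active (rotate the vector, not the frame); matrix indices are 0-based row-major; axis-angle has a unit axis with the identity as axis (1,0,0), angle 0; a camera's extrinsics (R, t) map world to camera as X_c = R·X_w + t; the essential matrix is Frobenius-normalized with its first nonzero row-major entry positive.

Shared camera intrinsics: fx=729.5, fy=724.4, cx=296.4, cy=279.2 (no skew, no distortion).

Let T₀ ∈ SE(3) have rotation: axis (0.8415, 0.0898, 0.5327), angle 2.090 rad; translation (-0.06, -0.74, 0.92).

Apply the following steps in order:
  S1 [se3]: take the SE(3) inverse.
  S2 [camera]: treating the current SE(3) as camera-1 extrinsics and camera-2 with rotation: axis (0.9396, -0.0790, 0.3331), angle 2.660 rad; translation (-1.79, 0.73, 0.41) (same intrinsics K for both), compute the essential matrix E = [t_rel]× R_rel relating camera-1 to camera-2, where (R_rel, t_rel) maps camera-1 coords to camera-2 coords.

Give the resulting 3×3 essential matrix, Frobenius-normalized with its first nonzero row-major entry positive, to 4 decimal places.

matrix = [0.1180 0.3970 -0.2649; 0.0583 0.5593 0.0469; -0.1431 0.1490 0.6302]

after S1 (invert_se3): R=[0.5634 0.5756 0.5927; -0.3495 -0.4841 0.8022; 0.7487 -0.6591 -0.0716], t=(-0.0856, -1.1172, -0.3769)
after S2 (essential): [0.1180 0.3970 -0.2649; 0.0583 0.5593 0.0469; -0.1431 0.1490 0.6302]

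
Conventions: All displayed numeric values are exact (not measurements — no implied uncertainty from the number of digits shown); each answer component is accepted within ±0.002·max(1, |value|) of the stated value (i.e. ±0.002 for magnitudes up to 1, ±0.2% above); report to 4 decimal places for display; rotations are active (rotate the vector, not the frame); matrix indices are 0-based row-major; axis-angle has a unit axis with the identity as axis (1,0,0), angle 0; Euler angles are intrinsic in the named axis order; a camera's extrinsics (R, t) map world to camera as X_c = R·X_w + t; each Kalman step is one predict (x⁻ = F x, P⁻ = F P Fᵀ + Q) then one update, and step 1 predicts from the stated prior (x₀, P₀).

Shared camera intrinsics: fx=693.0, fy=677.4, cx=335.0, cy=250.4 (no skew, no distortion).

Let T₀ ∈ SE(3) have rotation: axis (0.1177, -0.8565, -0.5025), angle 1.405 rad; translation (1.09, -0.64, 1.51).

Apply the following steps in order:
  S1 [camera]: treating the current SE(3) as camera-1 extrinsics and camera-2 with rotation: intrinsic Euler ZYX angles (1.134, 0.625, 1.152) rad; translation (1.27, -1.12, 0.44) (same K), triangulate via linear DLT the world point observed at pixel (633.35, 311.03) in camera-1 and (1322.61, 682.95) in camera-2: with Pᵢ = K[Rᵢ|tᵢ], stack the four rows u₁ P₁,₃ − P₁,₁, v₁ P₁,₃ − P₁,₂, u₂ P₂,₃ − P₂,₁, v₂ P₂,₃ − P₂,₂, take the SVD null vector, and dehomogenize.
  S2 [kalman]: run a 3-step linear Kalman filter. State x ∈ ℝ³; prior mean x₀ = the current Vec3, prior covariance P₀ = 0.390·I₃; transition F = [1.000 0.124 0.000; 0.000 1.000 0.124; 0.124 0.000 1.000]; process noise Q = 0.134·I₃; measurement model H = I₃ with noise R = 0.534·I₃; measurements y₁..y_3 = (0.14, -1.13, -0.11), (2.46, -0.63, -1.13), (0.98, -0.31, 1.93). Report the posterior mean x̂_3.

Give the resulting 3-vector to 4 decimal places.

result = (1.2823, -0.1158, 0.6987)

after S1 (triangulate): (1.1579, 1.9066, 0.6081)
after S2 (kf_track): (1.2823, -0.1158, 0.6987)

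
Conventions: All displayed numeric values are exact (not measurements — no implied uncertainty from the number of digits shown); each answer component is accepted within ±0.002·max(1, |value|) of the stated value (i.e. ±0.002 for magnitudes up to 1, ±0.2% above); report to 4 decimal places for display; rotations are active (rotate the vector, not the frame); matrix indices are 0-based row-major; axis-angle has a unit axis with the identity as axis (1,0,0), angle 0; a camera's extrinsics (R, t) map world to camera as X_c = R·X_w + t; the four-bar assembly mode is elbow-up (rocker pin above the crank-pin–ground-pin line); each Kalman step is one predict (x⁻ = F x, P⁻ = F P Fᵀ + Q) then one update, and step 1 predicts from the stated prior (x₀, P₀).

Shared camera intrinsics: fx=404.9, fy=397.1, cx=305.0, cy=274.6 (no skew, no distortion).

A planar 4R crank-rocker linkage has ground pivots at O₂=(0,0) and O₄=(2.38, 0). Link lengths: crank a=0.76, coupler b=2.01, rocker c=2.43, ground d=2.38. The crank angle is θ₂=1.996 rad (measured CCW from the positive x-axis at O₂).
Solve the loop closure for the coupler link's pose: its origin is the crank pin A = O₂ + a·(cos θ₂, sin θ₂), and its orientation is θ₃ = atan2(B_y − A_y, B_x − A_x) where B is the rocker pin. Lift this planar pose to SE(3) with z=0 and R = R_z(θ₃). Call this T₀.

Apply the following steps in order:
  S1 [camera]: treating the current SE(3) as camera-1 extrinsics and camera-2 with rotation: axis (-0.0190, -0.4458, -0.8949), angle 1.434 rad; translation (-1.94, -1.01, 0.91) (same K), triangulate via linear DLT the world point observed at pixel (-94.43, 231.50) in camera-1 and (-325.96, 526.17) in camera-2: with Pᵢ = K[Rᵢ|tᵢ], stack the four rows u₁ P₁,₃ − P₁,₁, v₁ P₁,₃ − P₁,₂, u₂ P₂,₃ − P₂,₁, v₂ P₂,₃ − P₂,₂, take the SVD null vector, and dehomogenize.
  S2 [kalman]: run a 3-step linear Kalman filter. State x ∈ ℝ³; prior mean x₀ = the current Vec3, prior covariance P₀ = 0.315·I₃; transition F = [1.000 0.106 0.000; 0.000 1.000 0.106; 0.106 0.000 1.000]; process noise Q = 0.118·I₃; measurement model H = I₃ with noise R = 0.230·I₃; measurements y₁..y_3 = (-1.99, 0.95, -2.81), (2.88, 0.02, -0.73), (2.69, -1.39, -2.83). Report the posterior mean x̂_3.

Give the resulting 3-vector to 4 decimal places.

source (fourbar_fk): coupler pose = R=[0.7204 -0.6936 0.0000; 0.6936 0.7204 0.0000; 0.0000 0.0000 1.0000], t=(-0.3135, 0.6923, 0.0000)
after S1 (triangulate): (-1.5621, 0.2923, 1.6640)
after S2 (kf_track): (1.6886, -0.5864, -1.9071)

result = (1.6886, -0.5864, -1.9071)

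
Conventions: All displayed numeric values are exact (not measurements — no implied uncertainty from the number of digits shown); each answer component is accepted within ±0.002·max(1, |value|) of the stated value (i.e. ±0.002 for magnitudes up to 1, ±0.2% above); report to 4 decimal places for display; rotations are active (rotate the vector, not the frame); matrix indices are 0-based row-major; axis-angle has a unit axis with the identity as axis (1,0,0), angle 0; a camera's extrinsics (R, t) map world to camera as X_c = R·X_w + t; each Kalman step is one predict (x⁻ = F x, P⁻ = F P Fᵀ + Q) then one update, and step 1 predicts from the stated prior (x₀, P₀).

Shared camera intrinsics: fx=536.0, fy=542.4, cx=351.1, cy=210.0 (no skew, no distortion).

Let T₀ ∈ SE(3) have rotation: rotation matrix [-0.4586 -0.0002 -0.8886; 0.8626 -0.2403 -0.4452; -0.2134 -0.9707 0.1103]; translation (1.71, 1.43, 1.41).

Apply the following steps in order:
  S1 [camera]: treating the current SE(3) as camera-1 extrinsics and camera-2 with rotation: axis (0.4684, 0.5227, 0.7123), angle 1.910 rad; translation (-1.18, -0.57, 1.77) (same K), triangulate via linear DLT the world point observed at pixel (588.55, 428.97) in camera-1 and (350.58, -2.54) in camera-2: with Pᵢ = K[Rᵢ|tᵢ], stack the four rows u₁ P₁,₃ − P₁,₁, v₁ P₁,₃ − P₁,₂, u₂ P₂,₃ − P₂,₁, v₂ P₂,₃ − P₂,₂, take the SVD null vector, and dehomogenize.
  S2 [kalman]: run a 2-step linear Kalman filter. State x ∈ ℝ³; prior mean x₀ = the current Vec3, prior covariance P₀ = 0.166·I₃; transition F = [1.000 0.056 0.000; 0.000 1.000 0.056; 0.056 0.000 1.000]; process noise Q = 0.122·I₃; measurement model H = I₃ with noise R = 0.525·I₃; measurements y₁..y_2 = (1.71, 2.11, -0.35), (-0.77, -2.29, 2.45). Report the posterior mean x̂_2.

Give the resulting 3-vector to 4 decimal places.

after S1 (triangulate): (-0.2708, -0.2002, 1.1711)
after S2 (kf_track): (-0.0042, -0.4005, 1.2880)

result = (-0.0042, -0.4005, 1.2880)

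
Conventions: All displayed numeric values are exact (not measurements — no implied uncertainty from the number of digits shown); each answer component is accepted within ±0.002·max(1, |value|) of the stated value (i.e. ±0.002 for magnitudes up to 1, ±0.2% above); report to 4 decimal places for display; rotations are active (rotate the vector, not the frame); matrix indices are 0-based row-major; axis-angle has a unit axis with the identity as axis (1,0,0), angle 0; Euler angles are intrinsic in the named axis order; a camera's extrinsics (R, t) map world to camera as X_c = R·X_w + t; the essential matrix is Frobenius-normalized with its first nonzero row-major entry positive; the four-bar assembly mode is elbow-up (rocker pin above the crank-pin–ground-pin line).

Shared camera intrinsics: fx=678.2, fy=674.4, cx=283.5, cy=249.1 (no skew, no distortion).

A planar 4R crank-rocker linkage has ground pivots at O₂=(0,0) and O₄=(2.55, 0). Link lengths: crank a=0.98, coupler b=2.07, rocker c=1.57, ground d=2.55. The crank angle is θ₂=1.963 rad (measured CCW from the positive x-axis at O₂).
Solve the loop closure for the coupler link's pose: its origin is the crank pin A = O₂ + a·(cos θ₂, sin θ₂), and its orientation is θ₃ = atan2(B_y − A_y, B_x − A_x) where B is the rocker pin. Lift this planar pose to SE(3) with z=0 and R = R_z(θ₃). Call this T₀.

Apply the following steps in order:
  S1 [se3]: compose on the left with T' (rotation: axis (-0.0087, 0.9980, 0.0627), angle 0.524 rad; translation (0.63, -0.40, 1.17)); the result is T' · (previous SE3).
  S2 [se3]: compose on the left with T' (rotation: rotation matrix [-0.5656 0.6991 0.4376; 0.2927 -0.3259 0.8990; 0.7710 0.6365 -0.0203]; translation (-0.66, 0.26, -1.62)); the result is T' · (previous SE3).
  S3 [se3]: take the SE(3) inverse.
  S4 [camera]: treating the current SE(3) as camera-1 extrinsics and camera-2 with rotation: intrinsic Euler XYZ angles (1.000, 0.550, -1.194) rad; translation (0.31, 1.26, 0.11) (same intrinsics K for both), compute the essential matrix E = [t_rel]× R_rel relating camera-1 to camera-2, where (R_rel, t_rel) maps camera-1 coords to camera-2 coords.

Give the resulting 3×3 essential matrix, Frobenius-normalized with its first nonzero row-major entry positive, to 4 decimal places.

matrix = [0.5008 -0.4425 0.1087; -0.1742 0.0801 -0.1255; -0.1380 -0.3493 -0.5899]

source (fourbar_fk): coupler pose = R=[0.9824 -0.1870 0.0000; 0.1870 0.9824 0.0000; 0.0000 0.0000 1.0000], t=(-0.3746, 0.9056, 0.0000)
after S1 (compose_se3): R=[0.8445 -0.1938 0.4993; 0.2165 0.9762 0.0127; -0.4899 0.0973 0.8664], t=(0.2762, 0.4938, 1.3607)
after S2 (compose_se3): R=[-0.5406 0.8346 0.1056; -0.2638 -0.2874 0.9208; 0.7989 0.4699 0.3755], t=(0.1244, 1.4032, -1.1204)
after S3 (invert_se3): R=[-0.5406 -0.2638 0.7989; 0.8346 -0.2874 0.4699; 0.1056 0.9208 0.3755], t=(1.3324, 0.8259, -0.8845)
after S4 (essential): [0.5008 -0.4425 0.1087; -0.1742 0.0801 -0.1255; -0.1380 -0.3493 -0.5899]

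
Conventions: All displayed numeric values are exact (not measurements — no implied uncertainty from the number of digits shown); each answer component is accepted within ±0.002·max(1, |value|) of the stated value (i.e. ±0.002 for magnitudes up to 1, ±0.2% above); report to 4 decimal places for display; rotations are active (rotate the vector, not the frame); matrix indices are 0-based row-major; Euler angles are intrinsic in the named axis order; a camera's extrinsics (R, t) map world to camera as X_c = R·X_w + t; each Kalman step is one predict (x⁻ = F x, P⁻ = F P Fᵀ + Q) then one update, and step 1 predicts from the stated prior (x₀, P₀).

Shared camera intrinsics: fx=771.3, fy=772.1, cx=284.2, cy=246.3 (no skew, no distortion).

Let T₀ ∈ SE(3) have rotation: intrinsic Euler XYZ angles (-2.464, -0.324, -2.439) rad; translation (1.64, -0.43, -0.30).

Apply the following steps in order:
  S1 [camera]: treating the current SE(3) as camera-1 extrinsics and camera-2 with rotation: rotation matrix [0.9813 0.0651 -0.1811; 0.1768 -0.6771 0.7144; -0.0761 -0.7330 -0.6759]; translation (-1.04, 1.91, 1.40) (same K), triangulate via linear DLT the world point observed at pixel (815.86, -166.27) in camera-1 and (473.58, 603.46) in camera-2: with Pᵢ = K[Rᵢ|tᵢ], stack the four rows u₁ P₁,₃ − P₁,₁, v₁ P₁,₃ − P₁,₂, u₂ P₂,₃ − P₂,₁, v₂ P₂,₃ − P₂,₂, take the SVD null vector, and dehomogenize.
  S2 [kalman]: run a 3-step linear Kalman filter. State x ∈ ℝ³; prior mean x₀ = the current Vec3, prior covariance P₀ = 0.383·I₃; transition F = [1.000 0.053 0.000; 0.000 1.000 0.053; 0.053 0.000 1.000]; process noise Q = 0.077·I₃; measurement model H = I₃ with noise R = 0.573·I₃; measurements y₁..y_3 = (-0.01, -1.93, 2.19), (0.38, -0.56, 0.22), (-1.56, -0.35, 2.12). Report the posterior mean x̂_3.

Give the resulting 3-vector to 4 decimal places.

after S1 (triangulate): (1.3663, -0.0226, -1.5186)
after S2 (kf_track): (-0.1141, -0.6260, 0.8349)

result = (-0.1141, -0.6260, 0.8349)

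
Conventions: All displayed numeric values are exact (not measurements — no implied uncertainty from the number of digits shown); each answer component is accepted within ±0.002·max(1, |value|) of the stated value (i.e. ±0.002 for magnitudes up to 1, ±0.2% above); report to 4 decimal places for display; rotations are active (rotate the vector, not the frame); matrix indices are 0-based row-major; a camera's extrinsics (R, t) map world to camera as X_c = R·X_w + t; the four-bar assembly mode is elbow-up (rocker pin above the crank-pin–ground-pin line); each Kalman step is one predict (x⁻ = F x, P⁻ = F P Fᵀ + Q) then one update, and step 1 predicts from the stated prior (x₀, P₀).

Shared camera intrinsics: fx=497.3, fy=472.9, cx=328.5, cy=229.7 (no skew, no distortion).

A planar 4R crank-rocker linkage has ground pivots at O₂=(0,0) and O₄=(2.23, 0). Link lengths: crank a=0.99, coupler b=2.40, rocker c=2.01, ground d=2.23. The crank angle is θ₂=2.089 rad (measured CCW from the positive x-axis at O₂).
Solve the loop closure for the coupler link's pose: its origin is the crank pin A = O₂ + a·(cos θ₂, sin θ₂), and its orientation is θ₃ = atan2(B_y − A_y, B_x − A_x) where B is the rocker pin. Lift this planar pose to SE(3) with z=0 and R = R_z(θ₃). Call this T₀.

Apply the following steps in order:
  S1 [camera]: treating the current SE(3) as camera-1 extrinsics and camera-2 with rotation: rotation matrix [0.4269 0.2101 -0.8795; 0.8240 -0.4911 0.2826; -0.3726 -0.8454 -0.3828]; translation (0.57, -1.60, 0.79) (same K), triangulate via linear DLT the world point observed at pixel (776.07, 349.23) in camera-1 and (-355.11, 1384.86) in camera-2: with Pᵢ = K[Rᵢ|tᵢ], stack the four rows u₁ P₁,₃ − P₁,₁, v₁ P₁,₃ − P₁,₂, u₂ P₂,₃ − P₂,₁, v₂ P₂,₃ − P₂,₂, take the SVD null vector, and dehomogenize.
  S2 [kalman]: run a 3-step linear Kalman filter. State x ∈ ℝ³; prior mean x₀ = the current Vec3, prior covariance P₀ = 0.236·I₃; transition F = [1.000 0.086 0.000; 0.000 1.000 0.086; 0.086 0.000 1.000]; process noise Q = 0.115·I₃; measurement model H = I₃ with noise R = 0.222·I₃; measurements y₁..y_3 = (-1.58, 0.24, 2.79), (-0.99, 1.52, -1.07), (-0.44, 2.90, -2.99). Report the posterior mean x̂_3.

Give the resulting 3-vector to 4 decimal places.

source (fourbar_fk): coupler pose = R=[0.8957 -0.4447 0.0000; 0.4447 0.8957 0.0000; 0.0000 0.0000 1.0000], t=(-0.4904, 0.8600, 0.0000)
after S1 (triangulate): (1.8624, -1.3301, 1.9658)
after S2 (kf_track): (-0.5528, 1.8012, -1.2317)

result = (-0.5528, 1.8012, -1.2317)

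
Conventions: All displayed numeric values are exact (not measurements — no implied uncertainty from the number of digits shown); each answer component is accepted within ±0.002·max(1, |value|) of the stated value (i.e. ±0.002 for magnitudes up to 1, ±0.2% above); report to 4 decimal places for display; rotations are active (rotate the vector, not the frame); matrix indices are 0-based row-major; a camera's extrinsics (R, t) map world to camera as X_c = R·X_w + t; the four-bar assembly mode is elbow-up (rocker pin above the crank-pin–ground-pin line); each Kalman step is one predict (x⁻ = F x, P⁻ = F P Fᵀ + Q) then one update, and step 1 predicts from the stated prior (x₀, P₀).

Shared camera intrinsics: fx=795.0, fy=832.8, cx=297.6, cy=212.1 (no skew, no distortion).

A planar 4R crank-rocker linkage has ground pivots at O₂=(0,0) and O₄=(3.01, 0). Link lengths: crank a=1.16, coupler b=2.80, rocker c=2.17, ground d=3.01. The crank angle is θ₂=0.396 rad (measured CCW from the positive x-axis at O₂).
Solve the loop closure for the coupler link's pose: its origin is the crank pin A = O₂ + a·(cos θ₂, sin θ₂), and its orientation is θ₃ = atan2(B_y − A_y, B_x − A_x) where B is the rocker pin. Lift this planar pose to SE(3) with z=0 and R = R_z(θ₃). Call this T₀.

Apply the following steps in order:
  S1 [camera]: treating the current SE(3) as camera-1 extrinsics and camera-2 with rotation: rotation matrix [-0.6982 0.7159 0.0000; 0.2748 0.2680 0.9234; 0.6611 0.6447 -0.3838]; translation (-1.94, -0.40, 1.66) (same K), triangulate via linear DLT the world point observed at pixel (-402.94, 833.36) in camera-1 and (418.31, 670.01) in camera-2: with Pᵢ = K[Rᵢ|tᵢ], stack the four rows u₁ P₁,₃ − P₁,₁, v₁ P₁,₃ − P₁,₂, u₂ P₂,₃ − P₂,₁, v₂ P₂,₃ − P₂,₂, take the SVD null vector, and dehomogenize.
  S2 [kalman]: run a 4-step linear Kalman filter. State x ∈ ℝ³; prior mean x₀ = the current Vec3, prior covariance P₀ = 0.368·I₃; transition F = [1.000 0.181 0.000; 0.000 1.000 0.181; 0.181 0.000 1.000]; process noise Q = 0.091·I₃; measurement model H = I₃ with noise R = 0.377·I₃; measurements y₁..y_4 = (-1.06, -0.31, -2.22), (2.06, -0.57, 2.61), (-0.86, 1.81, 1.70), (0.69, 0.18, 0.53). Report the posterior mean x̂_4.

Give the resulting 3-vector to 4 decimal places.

result = (0.3119, 0.7557, 0.8671)

source (fourbar_fk): coupler pose = R=[0.7935 -0.6086 0.0000; 0.6086 0.7935 0.0000; 0.0000 0.0000 1.0000], t=(1.0702, 0.4474, 0.0000)
after S1 (triangulate): (-1.4084, 1.6167, 1.1703)
after S2 (kf_track): (0.3119, 0.7557, 0.8671)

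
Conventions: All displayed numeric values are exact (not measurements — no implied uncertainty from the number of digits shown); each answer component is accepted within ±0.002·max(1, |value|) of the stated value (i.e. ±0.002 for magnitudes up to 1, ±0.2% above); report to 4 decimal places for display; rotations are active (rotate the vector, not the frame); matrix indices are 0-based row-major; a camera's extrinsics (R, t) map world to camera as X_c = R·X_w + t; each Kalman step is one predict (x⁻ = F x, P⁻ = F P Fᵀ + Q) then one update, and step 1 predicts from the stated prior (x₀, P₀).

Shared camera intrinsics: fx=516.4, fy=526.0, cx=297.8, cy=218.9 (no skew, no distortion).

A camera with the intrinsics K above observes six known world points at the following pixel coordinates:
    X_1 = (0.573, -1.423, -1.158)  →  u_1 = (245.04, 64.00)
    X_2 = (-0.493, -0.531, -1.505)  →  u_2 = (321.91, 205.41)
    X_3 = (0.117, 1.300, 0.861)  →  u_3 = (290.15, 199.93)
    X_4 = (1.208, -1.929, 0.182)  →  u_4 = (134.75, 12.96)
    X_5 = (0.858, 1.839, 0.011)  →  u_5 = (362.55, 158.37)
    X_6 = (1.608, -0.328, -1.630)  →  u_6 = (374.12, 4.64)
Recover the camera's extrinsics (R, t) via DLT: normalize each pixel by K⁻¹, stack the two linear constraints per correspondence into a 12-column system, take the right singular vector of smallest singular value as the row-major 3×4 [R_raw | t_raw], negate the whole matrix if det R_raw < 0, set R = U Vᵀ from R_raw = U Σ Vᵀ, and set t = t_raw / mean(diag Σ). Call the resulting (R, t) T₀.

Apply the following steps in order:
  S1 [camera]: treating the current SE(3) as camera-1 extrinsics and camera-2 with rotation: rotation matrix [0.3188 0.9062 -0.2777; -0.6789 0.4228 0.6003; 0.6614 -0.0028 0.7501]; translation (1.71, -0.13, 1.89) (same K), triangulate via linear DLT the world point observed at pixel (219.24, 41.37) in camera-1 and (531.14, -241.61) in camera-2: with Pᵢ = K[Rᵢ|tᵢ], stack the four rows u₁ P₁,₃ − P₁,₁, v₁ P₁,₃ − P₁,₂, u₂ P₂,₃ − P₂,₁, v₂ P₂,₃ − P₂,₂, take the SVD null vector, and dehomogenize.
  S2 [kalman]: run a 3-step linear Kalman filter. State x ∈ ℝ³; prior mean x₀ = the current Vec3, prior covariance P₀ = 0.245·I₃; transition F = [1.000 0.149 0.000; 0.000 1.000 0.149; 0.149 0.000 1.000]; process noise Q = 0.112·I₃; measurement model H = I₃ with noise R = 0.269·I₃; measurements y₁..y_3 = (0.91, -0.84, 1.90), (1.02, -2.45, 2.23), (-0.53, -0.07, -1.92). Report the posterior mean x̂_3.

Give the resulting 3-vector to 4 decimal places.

result = (0.0091, -0.8984, -0.0237)

source (pnp_recover): camera pose = R=[0.1515 0.6846 -0.7130; -0.9742 0.2255 0.0095; 0.1672 0.6932 0.7011], t=(-0.4101, -0.4700, 6.3198)
after S1 (triangulate): (0.9245, -1.4161, -0.6660)
after S2 (kf_track): (0.0091, -0.8984, -0.0237)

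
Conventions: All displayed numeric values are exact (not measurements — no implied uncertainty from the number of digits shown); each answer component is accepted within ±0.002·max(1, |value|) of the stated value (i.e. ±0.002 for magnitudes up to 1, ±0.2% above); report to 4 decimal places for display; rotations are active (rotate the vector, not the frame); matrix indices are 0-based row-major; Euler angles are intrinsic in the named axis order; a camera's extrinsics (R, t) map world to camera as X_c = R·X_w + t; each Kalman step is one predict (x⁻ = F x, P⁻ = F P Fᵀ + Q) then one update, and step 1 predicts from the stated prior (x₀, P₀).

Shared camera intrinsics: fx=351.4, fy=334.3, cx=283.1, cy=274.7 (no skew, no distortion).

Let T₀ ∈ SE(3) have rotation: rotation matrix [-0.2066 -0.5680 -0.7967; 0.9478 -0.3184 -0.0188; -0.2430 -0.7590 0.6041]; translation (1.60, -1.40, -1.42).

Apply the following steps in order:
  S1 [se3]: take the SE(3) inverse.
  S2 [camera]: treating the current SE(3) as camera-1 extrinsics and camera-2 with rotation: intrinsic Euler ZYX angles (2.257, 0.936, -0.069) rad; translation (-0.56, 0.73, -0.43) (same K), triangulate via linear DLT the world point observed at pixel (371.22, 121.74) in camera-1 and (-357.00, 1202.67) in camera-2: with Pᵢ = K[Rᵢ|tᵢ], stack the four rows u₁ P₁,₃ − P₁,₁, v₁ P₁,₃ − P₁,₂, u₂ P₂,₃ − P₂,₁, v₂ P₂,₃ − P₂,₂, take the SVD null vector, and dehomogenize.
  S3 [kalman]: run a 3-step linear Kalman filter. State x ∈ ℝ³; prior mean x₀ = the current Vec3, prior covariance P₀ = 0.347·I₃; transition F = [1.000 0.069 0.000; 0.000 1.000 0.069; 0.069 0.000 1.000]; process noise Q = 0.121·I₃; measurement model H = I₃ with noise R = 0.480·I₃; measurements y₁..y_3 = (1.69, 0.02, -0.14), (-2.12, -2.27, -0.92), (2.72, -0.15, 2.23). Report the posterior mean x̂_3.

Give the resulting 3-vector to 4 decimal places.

after S1 (invert_se3): R=[-0.2066 0.9478 -0.2430; -0.5680 -0.3184 -0.7590; -0.7967 -0.0188 0.6041], t=(1.3124, -0.6147, 2.1062)
after S2 (triangulate): (-0.2340, -0.2641, 1.3543)
after S3 (kf_track): (0.7701, -0.6004, 0.9004)

result = (0.7701, -0.6004, 0.9004)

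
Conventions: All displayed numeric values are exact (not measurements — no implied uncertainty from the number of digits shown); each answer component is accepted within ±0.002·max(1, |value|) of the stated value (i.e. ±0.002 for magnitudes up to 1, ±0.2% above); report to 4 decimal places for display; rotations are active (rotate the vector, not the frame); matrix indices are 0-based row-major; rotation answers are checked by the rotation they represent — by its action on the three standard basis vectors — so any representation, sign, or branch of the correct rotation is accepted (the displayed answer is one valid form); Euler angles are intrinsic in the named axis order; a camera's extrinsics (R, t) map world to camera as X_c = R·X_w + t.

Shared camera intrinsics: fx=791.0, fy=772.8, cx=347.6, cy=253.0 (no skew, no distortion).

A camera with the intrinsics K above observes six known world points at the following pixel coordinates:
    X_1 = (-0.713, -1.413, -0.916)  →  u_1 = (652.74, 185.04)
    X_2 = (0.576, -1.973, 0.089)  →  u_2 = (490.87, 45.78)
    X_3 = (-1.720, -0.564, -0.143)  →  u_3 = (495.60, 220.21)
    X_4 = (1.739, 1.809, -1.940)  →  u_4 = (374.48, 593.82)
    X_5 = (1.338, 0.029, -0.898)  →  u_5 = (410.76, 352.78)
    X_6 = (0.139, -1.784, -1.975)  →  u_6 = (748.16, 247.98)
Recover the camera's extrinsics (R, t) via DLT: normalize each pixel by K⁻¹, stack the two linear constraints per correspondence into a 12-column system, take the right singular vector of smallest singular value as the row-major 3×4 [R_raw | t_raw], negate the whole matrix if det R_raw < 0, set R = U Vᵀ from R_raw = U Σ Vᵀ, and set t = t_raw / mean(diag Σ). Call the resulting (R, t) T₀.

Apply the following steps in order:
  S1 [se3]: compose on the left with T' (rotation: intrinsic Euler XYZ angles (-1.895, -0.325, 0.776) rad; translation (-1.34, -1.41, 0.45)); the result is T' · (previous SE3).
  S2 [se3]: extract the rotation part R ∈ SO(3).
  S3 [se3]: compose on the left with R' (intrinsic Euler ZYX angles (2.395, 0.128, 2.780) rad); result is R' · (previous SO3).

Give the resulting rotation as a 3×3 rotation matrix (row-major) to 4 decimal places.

source (pnp_recover): camera pose = R=[-0.1054 -0.5916 -0.7994; -0.0083 0.8043 -0.5941; 0.9944 -0.0560 -0.0896], t=(-0.0800, 0.2300, 4.6003)
after S1 (compose_se3): R=[-0.3833 -0.9161 -0.1177; 0.8976 -0.3995 0.1862; -0.2176 -0.0343 0.9754], t=(-3.0158, 2.6219, -1.0190)
after S2 (rot_of_se3): [-0.3833 -0.9161 -0.1177; 0.8976 -0.3995 0.1862; -0.2176 -0.0343 0.9754]
after S3 (compose_so3): [0.7481 0.4152 0.5176; 0.3468 -0.9097 0.2285; 0.5657 0.0086 -0.8246]

rotation (matrix) = ((0.7481, 0.4152, 0.5176), (0.3468, -0.9097, 0.2285), (0.5657, 0.0086, -0.8246))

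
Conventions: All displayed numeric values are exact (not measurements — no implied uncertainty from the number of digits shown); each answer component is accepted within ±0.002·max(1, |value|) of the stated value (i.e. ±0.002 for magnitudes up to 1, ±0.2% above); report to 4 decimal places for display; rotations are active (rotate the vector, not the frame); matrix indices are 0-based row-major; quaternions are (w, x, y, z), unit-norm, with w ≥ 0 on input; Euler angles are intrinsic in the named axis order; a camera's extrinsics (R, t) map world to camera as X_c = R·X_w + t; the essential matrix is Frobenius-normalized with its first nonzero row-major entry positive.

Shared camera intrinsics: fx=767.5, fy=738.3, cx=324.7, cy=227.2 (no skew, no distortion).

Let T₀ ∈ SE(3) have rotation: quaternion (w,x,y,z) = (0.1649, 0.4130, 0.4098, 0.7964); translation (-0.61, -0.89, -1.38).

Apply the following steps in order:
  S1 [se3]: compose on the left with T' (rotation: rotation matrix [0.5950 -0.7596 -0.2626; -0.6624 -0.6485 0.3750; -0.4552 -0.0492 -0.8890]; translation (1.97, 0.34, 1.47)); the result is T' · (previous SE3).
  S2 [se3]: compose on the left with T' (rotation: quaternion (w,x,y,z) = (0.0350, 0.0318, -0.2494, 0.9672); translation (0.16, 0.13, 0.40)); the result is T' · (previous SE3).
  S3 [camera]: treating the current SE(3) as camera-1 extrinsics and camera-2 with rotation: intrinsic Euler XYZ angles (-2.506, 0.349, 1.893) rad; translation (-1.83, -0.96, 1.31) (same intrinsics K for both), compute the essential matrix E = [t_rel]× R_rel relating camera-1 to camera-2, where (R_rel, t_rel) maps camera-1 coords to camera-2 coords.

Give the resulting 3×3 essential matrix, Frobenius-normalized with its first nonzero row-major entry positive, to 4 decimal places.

matrix = [0.2596 -0.3637 0.2148; 0.3399 0.5761 0.1419; -0.4159 0.1724 -0.2898]

after S1 (compose_se3): R=[-0.9536 0.3011 -0.0053; 0.2066 0.6411 -0.7392; -0.2191 -0.7060 -0.6735], t=(2.6455, 0.8037, 3.0183)
after S2 (compose_se3): R=[0.9224 -0.3844 0.0374; -0.1236 -0.2019 0.9716; -0.3659 -0.9008 -0.2338], t=(-2.4079, -1.8976, 2.8597)
after S3 (essential): [0.2596 -0.3637 0.2148; 0.3399 0.5761 0.1419; -0.4159 0.1724 -0.2898]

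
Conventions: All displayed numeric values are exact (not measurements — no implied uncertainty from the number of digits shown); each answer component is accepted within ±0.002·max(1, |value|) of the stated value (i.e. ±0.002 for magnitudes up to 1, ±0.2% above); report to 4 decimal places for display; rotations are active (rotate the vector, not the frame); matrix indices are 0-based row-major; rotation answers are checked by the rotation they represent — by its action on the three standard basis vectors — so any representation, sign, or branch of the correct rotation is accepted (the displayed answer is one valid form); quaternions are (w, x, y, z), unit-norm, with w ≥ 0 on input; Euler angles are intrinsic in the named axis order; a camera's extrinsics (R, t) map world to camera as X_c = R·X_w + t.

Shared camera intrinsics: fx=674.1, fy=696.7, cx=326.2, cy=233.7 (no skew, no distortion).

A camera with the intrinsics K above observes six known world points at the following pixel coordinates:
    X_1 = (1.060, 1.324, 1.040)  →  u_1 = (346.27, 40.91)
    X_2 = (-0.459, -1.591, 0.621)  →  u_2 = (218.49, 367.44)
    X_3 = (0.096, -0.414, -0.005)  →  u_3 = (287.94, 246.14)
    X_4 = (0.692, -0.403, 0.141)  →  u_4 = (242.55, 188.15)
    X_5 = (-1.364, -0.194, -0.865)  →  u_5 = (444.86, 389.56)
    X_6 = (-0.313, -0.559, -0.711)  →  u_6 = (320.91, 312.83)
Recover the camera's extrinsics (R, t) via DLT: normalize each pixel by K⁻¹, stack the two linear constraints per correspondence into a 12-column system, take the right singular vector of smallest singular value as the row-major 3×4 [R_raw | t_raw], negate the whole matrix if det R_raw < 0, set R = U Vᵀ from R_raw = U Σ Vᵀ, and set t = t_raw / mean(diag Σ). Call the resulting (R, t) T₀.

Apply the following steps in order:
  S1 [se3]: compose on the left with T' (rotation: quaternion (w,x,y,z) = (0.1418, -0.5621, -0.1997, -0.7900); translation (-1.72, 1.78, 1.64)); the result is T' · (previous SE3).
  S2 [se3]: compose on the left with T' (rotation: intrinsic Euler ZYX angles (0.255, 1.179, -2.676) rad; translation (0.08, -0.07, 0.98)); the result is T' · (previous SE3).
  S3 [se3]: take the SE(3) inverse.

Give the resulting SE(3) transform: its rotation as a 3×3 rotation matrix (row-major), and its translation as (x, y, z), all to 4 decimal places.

source (pnp_recover): camera pose = R=[-0.6128 0.7635 -0.2040; -0.7624 -0.6391 -0.1016; -0.2080 0.0933 0.9737], t=(0.0500, -0.0900, 5.7716)
after S1 (compose_se3): R=[-0.3139 -0.4594 0.8309; 0.5719 0.6071 0.5517; -0.7579 0.6484 0.0721], t=(3.0220, 4.6003, 3.3375)
after S2 (compose_se3): R=[0.4748 -0.8682 0.1440; -0.7560 -0.4861 -0.4385; 0.4507 0.0993 -0.8871], t=(-2.6586, -3.4834, -3.7404)
after S3 (invert_se3): R=[0.4748 -0.7560 0.4507; -0.8682 -0.4861 0.0993; 0.1440 -0.4385 -0.8871], t=(0.3147, -3.6302, -4.4626)

rotation (matrix) = ((0.4748, -0.7560, 0.4507), (-0.8682, -0.4861, 0.0993), (0.1440, -0.4385, -0.8871)), translation = (0.3147, -3.6302, -4.4626)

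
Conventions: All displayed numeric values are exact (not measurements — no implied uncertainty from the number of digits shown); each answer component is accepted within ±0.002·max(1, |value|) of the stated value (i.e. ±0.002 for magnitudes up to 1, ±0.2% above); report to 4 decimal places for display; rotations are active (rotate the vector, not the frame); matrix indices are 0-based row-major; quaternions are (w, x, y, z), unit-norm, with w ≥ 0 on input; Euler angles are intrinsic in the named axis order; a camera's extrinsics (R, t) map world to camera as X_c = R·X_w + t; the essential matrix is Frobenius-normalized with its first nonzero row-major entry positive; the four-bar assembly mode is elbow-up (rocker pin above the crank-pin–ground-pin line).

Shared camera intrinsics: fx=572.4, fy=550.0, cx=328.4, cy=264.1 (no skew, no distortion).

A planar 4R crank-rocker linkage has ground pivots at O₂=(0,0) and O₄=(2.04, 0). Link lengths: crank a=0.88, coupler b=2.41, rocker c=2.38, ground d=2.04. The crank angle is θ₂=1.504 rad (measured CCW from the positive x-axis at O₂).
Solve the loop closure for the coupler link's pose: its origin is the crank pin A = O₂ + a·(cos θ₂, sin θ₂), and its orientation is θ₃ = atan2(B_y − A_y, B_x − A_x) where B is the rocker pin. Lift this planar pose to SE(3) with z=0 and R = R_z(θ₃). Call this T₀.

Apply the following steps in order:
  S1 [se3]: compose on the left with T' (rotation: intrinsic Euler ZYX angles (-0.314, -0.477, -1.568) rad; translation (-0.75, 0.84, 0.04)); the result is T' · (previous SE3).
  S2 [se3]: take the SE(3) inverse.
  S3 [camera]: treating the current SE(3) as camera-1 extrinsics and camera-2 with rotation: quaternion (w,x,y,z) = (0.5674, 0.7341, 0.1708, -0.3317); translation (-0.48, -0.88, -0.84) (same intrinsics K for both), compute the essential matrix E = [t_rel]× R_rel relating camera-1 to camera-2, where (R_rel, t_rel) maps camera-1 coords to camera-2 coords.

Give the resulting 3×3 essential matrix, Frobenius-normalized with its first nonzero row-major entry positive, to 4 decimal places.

source (fourbar_fk): coupler pose = R=[0.7827 -0.6224 0.0000; 0.6224 0.7827 0.0000; 0.0000 0.0000 1.0000], t=(0.0587, 0.8780, 0.0000)
after S1 (compose_se3): R=[0.9336 -0.1835 0.3076; -0.3014 0.0619 0.9515; -0.1936 -0.9811 0.0025], t=(-0.3162, 0.7017, -0.7131)
after S2 (invert_se3): R=[0.9336 -0.3014 -0.1936; -0.1835 0.0619 -0.9811; 0.3076 0.9515 0.0025], t=(0.3686, -0.8010, -0.5686)
after S3 (essential): [0.5826 -0.1719 -0.3449; -0.1137 0.0251 0.0177; 0.3604 0.0327 0.6060]

matrix = [0.5826 -0.1719 -0.3449; -0.1137 0.0251 0.0177; 0.3604 0.0327 0.6060]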